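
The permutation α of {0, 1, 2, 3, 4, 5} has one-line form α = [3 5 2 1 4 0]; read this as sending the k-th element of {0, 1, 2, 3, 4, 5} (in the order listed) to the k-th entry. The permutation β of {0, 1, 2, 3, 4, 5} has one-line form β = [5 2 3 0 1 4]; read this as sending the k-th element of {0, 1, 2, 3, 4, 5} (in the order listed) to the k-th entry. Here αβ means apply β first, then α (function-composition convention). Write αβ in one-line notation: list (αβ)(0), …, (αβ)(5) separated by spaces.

0 2 1 3 5 4

For each element, apply β then α: 0 → 5 → 0; 1 → 2 → 2; 2 → 3 → 1; 3 → 0 → 3; 4 → 1 → 5; 5 → 4 → 4.
Collecting the images, αβ = [0 2 1 3 5 4].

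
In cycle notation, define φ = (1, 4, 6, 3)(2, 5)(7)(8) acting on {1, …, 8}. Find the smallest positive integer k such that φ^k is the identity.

The cycle type of φ is (4, 2, 1, 1).
The order of φ is the least common multiple of its cycle lengths: lcm(4, 2) = 4.

4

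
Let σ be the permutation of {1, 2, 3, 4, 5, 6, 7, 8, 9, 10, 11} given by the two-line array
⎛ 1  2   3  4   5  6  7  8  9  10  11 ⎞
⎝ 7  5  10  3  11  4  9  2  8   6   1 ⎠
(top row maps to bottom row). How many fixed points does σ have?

No element satisfies σ(x) = x, so there are 0 fixed points.

0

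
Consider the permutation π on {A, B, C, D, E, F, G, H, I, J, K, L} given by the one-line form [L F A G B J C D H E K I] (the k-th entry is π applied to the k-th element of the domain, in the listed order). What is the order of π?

28

Writing π as disjoint cycles, the cycle lengths are 7, 4, 1.
Since disjoint cycles commute, ord(π) = lcm(7, 4) = 28.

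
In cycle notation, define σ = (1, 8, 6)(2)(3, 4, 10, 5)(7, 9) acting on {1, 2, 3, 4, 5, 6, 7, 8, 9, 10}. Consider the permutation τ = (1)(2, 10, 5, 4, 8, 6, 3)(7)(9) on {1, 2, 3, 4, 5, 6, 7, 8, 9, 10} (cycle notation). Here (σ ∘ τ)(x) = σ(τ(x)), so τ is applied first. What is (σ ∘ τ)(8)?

1

τ(8) = 6, then σ(6) = 1; composing gives (σ ∘ τ)(8) = 1.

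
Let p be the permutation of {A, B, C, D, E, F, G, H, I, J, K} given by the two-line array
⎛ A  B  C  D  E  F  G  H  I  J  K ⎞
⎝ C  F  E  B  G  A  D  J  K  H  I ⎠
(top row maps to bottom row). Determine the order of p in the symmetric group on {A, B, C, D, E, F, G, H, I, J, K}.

14

The disjoint-cycle form of p has cycle lengths 7, 2, 2.
The order of p is the least common multiple of its cycle lengths: lcm(7, 2, 2) = 14.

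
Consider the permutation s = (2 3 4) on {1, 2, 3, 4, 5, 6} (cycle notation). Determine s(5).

5

5 does not appear in any cycle of s, so it is a fixed point: s(5) = 5.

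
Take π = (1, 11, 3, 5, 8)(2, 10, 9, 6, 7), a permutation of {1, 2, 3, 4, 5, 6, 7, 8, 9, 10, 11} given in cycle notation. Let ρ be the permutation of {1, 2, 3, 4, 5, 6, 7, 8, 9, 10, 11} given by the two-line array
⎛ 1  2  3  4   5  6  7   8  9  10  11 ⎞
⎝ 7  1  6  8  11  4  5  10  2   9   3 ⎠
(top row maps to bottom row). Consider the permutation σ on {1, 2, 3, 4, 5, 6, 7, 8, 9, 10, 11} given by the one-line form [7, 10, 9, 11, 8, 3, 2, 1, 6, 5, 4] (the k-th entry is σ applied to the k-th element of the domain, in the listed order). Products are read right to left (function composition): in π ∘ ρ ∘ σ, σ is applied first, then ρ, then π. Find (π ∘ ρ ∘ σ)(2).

(π ∘ ρ ∘ σ)(2) = π(ρ(σ(2))). σ(2) = 10, then ρ(10) = 9, then π(9) = 6, so the result is 6.

6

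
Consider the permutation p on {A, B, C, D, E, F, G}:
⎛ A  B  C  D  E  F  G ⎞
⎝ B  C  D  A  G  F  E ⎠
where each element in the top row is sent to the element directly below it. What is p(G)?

The entry below G in the array is E, so p(G) = E.

E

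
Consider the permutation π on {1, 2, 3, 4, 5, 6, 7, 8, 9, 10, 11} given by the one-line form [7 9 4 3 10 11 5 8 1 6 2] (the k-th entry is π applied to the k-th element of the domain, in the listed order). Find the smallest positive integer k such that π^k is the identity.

Writing π as disjoint cycles, the cycle lengths are 8, 2, 1.
The order is lcm(8, 2) = 8.

8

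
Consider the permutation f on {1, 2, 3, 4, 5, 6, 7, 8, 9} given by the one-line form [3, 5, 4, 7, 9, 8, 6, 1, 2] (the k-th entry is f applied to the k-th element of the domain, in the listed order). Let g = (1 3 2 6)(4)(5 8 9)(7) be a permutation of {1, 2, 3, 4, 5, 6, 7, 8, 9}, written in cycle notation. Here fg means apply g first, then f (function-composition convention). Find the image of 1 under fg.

(fg)(1) = f(g(1)). g(1) = 3, then f(3) = 4. So (fg)(1) = 4.

4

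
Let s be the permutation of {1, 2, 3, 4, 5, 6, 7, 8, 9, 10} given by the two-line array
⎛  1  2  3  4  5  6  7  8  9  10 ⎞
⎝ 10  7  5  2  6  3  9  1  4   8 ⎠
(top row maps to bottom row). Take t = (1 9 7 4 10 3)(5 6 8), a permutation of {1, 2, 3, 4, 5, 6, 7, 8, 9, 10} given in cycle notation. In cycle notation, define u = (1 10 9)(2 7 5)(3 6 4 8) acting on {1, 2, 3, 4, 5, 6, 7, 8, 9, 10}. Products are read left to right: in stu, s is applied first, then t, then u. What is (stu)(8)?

1

Chase 8: s(8) = 1; t(1) = 9; u(9) = 1. Hence (stu)(8) = 1.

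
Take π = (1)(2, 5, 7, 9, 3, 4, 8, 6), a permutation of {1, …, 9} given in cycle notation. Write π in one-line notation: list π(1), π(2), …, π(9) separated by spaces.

Each element maps to the next entry in its cycle (wrapping to the front): 1→1, 2→5, 3→4, 4→8, 5→7, 6→2, 7→9, 8→6, 9→3.
Listing these in domain order gives 1 5 4 8 7 2 9 6 3.

1 5 4 8 7 2 9 6 3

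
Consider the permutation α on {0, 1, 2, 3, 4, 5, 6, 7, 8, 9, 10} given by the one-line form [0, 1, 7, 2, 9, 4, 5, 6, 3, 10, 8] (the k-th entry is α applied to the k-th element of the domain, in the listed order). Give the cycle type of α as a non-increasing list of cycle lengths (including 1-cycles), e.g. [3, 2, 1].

The disjoint cycles are (0)(1)(2, 7, 6, 5, 4, 9, 10, 8, 3), with lengths 9, 1, 1 in non-increasing order.

[9, 1, 1]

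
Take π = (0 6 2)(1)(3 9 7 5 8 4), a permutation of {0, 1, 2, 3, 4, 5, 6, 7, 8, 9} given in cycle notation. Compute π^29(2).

6

2 lies in the 3-cycle (0 6 2).
Powers repeat with period 3 on this cycle, and 29 mod 3 = 2, so π^29(2) = π^2(2).
Stepping 2 places around the cycle: 2 → 0 → 6.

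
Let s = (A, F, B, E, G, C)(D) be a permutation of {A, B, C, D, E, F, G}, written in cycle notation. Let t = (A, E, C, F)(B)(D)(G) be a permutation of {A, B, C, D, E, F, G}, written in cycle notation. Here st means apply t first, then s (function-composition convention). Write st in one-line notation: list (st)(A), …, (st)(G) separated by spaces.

(st)(x) = s(t(x)). Computing each image: s(t(A)) = s(E) = G, s(t(B)) = s(B) = E, s(t(C)) = s(F) = B, s(t(D)) = s(D) = D, s(t(E)) = s(C) = A, s(t(F)) = s(A) = F, s(t(G)) = s(G) = C.
Hence st = [G E B D A F C].

G E B D A F C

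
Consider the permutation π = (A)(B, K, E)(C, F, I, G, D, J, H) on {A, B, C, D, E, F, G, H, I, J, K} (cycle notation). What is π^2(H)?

F

H lies in the 7-cycle (C, F, I, G, D, J, H).
Stepping 2 places around the cycle: H → C → F.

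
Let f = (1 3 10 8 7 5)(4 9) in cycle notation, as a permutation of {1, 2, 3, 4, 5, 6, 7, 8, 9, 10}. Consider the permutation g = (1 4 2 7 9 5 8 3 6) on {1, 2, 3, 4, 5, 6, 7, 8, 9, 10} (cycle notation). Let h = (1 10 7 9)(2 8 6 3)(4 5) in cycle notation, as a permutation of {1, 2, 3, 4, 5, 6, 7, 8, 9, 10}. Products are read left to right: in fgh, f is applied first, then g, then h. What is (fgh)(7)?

Apply the permutations in order: f(7) = 5, then g(5) = 8, then h(8) = 6. So (fgh)(7) = 6.

6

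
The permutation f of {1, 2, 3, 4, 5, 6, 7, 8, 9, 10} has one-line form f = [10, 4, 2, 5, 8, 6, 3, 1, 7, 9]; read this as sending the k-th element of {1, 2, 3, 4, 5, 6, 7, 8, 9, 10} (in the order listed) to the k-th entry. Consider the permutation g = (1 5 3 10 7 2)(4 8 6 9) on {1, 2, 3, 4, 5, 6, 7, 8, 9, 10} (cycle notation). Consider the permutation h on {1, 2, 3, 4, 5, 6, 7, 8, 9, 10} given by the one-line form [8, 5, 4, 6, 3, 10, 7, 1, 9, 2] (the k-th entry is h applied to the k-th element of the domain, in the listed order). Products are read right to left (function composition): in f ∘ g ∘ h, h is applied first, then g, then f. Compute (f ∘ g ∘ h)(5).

Chase 5: h(5) = 3; g(3) = 10; f(10) = 9. Hence (f ∘ g ∘ h)(5) = 9.

9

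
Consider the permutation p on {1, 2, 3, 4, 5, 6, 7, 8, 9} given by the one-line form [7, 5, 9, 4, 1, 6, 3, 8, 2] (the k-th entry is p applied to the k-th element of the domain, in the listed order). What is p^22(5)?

Tracing 5 → 1 → … returns to 5 after 6 steps, so 5 lies in a 6-cycle (1, 7, 3, 9, 2, 5).
Since the cycle has length 6, p^22 acts on it the same as p^4 (22 mod 6 = 4).
Stepping 4 places around the cycle: 5 → 1 → 7 → 3 → 9.

9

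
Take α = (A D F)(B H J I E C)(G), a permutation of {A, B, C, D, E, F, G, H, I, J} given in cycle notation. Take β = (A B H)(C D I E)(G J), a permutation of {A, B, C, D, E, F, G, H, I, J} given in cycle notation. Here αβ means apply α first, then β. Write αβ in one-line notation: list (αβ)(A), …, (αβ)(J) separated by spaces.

For each element, apply α then β: A → D → I; B → H → A; C → B → H; D → F → F; E → C → D; F → A → B; G → G → J; H → J → G; I → E → C; J → I → E.
Collecting the images, αβ = [I A H F D B J G C E].

I A H F D B J G C E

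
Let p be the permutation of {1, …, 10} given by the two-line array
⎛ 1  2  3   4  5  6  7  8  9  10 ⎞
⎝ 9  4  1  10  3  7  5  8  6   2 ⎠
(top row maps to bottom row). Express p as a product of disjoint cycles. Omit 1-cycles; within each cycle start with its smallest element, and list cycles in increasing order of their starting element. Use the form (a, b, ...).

From 1: 1 → 9 → 6 → 7 → 5 → 3 → 1, closing the cycle (1, 9, 6, 7, 5, 3).
Repeating from the next unused element and collecting all non-trivial cycles gives (1, 9, 6, 7, 5, 3)(2, 4, 10).

(1, 9, 6, 7, 5, 3)(2, 4, 10)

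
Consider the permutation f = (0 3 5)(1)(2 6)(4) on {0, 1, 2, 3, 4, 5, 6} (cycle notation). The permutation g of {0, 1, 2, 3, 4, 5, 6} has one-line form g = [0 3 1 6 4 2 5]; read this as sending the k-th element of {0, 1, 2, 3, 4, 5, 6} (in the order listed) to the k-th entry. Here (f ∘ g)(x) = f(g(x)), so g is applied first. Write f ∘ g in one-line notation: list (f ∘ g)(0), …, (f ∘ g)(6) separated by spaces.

(f ∘ g)(x) = f(g(x)). Computing each image: f(g(0)) = f(0) = 3, f(g(1)) = f(3) = 5, f(g(2)) = f(1) = 1, f(g(3)) = f(6) = 2, f(g(4)) = f(4) = 4, f(g(5)) = f(2) = 6, f(g(6)) = f(5) = 0.
Hence f ∘ g = [3 5 1 2 4 6 0].

3 5 1 2 4 6 0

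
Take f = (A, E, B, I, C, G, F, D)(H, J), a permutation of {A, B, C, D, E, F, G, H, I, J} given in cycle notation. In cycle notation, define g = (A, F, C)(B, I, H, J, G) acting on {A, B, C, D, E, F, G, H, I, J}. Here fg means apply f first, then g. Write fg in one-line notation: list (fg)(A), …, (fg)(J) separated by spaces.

(fg)(x) = g(f(x)). Computing each image: g(f(A)) = g(E) = E, g(f(B)) = g(I) = H, g(f(C)) = g(G) = B, g(f(D)) = g(A) = F, g(f(E)) = g(B) = I, g(f(F)) = g(D) = D, g(f(G)) = g(F) = C, g(f(H)) = g(J) = G, g(f(I)) = g(C) = A, g(f(J)) = g(H) = J.
Hence fg = [E H B F I D C G A J].

E H B F I D C G A J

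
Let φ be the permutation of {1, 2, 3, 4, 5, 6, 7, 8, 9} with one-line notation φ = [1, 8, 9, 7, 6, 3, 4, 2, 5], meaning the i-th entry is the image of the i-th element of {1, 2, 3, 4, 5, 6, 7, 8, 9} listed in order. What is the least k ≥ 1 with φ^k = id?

Writing φ as disjoint cycles, the cycle lengths are 4, 2, 2, 1.
The order is lcm(4, 2, 2) = 4.

4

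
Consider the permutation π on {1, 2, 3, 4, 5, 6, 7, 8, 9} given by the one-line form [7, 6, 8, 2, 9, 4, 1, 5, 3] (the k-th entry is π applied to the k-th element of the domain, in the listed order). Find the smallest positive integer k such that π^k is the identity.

12

Decomposing into disjoint cycles gives cycle lengths 4, 3, 2.
The order of π is the least common multiple of its cycle lengths: lcm(4, 3, 2) = 12.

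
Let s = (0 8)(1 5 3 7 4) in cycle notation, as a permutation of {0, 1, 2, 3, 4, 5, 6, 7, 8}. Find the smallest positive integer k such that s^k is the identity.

The cycle type of s is (5, 2, 1, 1).
The order of s is the least common multiple of its cycle lengths: lcm(5, 2) = 10.

10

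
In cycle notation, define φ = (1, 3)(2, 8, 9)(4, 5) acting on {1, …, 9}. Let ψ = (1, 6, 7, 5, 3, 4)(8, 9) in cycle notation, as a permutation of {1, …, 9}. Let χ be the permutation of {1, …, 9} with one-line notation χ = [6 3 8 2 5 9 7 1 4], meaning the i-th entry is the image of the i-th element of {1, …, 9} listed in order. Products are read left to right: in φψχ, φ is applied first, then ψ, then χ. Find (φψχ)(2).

Chase 2: φ(2) = 8; ψ(8) = 9; χ(9) = 4. Hence (φψχ)(2) = 4.

4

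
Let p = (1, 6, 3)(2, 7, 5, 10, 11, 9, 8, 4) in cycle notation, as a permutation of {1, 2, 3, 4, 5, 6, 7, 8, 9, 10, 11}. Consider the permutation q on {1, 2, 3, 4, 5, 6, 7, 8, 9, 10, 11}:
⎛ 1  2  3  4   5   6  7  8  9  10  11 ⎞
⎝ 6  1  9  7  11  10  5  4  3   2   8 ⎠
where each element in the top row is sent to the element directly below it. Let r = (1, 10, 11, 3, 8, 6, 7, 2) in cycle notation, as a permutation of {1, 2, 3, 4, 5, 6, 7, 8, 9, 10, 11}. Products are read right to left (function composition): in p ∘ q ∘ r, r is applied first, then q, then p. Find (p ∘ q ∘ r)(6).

10

Apply the permutations in order: r(6) = 7, then q(7) = 5, then p(5) = 10. So (p ∘ q ∘ r)(6) = 10.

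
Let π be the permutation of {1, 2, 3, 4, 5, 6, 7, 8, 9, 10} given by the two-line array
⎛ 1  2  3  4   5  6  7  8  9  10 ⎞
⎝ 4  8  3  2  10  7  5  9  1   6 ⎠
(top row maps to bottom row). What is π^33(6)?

Tracing 6 → 7 → … returns to 6 after 4 steps, so 6 lies in a 4-cycle (5 10 6 7).
On a 4-cycle, π^4 is the identity, so π^33 = π^1 there (33 ≡ 1 mod 4).
Advancing 1 step from 6: 6 → 7.

7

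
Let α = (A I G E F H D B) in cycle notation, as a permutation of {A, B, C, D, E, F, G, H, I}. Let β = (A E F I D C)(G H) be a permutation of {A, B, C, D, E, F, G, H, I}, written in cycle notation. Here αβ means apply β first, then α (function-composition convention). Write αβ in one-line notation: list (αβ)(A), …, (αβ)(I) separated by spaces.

F A I C H G D E B

For each element, apply β then α: A → E → F; B → B → A; C → A → I; D → C → C; E → F → H; F → I → G; G → H → D; H → G → E; I → D → B.
Collecting the images, αβ = [F A I C H G D E B].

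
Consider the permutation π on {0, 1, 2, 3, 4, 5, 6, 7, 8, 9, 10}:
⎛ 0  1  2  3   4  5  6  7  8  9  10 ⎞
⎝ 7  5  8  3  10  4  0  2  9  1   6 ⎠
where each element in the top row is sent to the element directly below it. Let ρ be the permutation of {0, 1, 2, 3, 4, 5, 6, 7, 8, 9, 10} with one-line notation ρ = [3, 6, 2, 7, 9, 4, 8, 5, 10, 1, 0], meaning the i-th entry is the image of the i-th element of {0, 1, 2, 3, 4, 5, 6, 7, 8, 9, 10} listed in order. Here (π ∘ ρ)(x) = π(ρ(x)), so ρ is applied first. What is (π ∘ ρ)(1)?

(π ∘ ρ)(1) = π(ρ(1)). ρ(1) = 6, then π(6) = 0. So (π ∘ ρ)(1) = 0.

0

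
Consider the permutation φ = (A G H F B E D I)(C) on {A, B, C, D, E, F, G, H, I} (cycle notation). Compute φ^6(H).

H lies in the 8-cycle (A G H F B E D I).
Stepping 6 places around the cycle: H → F → B → E → D → I → A.

A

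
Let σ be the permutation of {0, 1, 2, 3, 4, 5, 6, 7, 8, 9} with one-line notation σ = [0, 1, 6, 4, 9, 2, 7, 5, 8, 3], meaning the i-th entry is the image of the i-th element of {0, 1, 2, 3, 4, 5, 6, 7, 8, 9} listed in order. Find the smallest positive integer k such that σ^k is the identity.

12

Writing σ as disjoint cycles, the cycle lengths are 4, 3, 1, 1, 1.
Since disjoint cycles commute, ord(σ) = lcm(4, 3) = 12.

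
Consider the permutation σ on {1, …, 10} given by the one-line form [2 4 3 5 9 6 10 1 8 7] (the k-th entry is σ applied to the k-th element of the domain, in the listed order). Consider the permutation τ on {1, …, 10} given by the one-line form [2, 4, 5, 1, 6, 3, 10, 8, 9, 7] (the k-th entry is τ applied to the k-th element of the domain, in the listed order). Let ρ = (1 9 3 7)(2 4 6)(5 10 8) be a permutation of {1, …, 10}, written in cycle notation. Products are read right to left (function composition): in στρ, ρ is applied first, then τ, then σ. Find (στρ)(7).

4

(στρ)(7) = σ(τ(ρ(7))). ρ(7) = 1, then τ(1) = 2, then σ(2) = 4, so the result is 4.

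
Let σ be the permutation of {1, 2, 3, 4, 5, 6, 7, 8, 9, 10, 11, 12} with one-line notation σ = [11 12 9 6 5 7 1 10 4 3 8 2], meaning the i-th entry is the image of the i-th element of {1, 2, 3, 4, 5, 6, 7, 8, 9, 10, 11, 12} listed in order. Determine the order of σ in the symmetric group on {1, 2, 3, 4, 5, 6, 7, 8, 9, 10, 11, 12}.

18

The disjoint-cycle form of σ has cycle lengths 9, 2, 1.
The order of σ is the least common multiple of its cycle lengths: lcm(9, 2) = 18.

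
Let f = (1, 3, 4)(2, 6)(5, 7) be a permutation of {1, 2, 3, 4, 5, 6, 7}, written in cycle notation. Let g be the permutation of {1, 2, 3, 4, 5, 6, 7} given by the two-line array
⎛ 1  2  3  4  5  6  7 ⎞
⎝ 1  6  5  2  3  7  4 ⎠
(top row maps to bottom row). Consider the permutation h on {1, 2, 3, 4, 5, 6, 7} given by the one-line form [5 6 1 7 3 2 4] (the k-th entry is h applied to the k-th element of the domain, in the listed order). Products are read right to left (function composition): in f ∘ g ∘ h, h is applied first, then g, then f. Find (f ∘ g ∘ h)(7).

Chase 7: h(7) = 4; g(4) = 2; f(2) = 6. Hence (f ∘ g ∘ h)(7) = 6.

6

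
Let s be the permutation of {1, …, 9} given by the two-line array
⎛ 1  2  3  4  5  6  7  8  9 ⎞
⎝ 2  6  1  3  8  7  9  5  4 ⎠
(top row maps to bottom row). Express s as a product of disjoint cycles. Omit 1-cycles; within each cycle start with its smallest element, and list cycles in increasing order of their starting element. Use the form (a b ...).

(1 2 6 7 9 4 3)(5 8)

Start at 1 and follow images: 1 → 2 → 6 → 7 → 9 → 4 → 3 → 1, giving the cycle (1 2 6 7 9 4 3).
Repeating from the next unused element and collecting all non-trivial cycles gives (1 2 6 7 9 4 3)(5 8).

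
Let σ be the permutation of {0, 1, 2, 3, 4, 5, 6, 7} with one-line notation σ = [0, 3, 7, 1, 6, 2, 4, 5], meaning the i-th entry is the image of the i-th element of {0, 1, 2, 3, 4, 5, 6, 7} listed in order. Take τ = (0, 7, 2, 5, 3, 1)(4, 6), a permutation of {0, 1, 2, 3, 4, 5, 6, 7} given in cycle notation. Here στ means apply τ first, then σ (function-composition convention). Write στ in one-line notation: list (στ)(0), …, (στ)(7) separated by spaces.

5 0 2 3 4 1 6 7

(στ)(x) = σ(τ(x)). Computing each image: σ(τ(0)) = σ(7) = 5, σ(τ(1)) = σ(0) = 0, σ(τ(2)) = σ(5) = 2, σ(τ(3)) = σ(1) = 3, σ(τ(4)) = σ(6) = 4, σ(τ(5)) = σ(3) = 1, σ(τ(6)) = σ(4) = 6, σ(τ(7)) = σ(2) = 7.
Hence στ = [5 0 2 3 4 1 6 7].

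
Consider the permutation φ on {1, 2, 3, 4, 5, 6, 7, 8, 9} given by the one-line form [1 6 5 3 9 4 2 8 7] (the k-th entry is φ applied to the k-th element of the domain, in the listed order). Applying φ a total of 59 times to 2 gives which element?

Tracing 2 → 6 → … returns to 2 after 7 steps, so 2 lies in a 7-cycle (2, 6, 4, 3, 5, 9, 7).
Powers repeat with period 7 on this cycle, and 59 mod 7 = 3, so φ^59(2) = φ^3(2).
Advancing 3 steps from 2: 2 → 6 → 4 → 3.

3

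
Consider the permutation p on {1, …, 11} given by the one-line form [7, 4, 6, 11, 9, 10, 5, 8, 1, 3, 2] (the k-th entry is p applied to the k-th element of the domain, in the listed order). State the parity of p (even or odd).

odd

In disjoint-cycle form the cycle lengths are 4, 3, 3, 1.
A cycle is odd iff its length is even; p has 1 even-length cycle, so sgn(p) = (−1)^1 and p is odd.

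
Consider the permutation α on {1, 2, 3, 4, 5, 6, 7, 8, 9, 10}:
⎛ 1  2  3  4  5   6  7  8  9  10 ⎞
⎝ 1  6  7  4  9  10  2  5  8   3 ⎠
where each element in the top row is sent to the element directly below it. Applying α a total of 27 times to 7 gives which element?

6

Tracing 7 → 2 → … returns to 7 after 5 steps, so 7 lies in a 5-cycle (2 6 10 3 7).
Since the cycle has length 5, α^27 acts on it the same as α^2 (27 mod 5 = 2).
Stepping 2 places around the cycle: 7 → 2 → 6.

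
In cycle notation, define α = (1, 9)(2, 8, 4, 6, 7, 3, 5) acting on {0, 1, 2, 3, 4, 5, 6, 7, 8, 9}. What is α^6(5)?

5 lies in the 7-cycle (2, 8, 4, 6, 7, 3, 5).
Stepping 6 places around the cycle: 5 → 2 → 8 → 4 → 6 → 7 → 3.

3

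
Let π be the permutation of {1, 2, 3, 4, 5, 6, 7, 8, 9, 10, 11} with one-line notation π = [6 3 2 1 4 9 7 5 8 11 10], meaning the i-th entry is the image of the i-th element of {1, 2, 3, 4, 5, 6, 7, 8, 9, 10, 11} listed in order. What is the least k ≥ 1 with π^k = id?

Decomposing into disjoint cycles gives cycle lengths 6, 2, 2, 1.
Since disjoint cycles commute, ord(π) = lcm(6, 2, 2) = 6.

6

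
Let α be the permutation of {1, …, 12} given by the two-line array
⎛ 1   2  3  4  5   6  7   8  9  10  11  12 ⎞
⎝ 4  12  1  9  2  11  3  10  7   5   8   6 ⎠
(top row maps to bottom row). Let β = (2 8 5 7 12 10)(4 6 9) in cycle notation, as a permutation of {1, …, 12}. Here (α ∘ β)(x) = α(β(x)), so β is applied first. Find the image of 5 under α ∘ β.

3

β(5) = 7, then α(7) = 3; composing gives (α ∘ β)(5) = 3.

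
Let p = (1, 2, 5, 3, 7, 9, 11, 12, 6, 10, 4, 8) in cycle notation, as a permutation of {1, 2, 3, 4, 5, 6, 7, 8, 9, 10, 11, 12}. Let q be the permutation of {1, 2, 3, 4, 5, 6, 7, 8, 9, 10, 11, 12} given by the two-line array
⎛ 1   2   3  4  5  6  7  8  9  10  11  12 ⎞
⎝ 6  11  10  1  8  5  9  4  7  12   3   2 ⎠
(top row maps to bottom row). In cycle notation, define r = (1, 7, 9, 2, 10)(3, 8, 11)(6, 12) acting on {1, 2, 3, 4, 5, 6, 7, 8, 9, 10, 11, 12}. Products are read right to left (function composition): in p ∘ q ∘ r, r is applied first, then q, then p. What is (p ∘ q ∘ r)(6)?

5

Apply the permutations in order: r(6) = 12, then q(12) = 2, then p(2) = 5. So (p ∘ q ∘ r)(6) = 5.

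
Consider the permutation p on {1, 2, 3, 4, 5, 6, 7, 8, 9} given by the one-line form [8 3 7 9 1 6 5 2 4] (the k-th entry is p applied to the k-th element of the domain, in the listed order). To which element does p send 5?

5 is element number 5 of the domain, and entry number 5 of the one-line form is 1, so p(5) = 1.

1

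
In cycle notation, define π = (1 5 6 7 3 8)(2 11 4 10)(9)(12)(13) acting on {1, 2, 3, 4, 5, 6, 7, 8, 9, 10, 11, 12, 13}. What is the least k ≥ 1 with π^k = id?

12

The disjoint cycles have lengths 6, 4, 1, 1, 1.
The order is lcm(6, 4) = 12.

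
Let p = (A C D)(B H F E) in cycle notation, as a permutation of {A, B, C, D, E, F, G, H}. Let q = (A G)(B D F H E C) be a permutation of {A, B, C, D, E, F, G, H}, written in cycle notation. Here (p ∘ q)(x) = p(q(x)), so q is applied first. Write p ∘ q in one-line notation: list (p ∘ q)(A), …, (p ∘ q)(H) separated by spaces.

For each element, apply q then p: A → G → G; B → D → A; C → B → H; D → F → E; E → C → D; F → H → F; G → A → C; H → E → B.
So p ∘ q in one-line form is G A H E D F C B.

G A H E D F C B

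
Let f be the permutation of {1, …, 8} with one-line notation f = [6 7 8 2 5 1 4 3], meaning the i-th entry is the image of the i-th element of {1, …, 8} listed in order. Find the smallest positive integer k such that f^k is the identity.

6

Writing f as disjoint cycles, the cycle lengths are 3, 2, 2, 1.
The order of f is the least common multiple of its cycle lengths: lcm(3, 2, 2) = 6.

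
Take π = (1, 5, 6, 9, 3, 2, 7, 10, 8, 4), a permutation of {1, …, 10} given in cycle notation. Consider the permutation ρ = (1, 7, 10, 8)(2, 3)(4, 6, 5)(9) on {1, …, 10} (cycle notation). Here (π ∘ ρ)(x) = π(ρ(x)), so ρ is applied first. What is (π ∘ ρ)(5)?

1

First apply ρ: ρ(5) = 4, then π(4) = 1. Thus (π ∘ ρ)(5) = 1.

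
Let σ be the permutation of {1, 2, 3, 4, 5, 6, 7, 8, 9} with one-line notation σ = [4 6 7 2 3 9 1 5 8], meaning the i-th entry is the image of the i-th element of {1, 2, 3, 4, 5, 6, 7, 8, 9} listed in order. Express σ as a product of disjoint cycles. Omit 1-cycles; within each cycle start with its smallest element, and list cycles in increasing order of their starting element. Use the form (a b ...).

Start at 1 and follow images: 1 → 4 → 2 → 6 → 9 → 8 → 5 → 3 → 7 → 1, giving the cycle (1 4 2 6 9 8 5 3 7).
Continuing from each remaining unvisited element yields (1 4 2 6 9 8 5 3 7).

(1 4 2 6 9 8 5 3 7)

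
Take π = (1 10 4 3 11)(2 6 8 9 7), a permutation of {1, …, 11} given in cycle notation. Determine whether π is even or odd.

even

The cycle lengths are 5, 5, 1.
A cycle is odd iff its length is even; π has 0 even-length cycles, so sgn(π) = (−1)^0 and π is even.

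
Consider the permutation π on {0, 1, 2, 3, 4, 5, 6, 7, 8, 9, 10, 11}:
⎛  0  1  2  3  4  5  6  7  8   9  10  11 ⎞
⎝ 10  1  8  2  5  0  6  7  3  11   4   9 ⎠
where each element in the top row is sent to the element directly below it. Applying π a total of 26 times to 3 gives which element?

8

Tracing 3 → 2 → … returns to 3 after 3 steps, so 3 lies in a 3-cycle (2 8 3).
On a 3-cycle, π^3 is the identity, so π^26 = π^2 there (26 ≡ 2 mod 3).
Stepping 2 places around the cycle: 3 → 2 → 8.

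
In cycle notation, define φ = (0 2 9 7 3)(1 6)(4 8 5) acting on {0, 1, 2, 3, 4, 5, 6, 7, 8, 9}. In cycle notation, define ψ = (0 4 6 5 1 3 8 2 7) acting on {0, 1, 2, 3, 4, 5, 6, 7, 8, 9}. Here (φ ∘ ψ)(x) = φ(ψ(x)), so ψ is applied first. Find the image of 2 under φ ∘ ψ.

3

(φ ∘ ψ)(2) = φ(ψ(2)). ψ(2) = 7, then φ(7) = 3. So (φ ∘ ψ)(2) = 3.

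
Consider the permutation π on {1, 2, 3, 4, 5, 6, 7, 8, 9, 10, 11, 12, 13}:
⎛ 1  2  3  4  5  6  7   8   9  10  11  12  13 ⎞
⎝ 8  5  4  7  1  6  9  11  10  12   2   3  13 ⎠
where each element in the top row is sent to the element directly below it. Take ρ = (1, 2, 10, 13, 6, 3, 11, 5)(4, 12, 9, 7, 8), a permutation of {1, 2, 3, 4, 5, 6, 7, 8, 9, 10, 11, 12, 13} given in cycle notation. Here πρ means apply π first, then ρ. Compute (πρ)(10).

9

π(10) = 12, then ρ(12) = 9; composing gives (πρ)(10) = 9.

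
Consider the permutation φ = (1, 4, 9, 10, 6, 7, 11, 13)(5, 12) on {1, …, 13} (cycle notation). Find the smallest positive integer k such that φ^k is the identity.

8

The cycle type of φ is (8, 2, 1, 1, 1).
Since disjoint cycles commute, ord(φ) = lcm(8, 2) = 8.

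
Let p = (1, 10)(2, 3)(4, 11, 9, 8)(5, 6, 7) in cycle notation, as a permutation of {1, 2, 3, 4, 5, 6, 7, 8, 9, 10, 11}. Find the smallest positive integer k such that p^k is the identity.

12

The cycle type of p is (4, 3, 2, 2).
The order of p is the least common multiple of its cycle lengths: lcm(4, 3, 2, 2) = 12.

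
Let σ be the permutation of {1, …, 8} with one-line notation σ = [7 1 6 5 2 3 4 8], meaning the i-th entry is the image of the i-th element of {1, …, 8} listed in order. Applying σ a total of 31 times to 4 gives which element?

5

Tracing 4 → 5 → … returns to 4 after 5 steps, so 4 lies in a 5-cycle (1 7 4 5 2).
On a 5-cycle, σ^5 is the identity, so σ^31 = σ^1 there (31 ≡ 1 mod 5).
Stepping 1 place around the cycle: 4 → 5.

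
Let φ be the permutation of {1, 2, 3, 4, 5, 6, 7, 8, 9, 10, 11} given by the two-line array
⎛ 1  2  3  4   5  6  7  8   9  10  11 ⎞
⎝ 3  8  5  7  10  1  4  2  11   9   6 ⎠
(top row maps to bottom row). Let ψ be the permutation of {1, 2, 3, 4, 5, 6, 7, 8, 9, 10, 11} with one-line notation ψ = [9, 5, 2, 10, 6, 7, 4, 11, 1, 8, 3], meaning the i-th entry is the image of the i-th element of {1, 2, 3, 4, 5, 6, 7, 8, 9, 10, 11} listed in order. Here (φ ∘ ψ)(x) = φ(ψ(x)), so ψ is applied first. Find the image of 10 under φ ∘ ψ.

First apply ψ: ψ(10) = 8, then φ(8) = 2. Thus (φ ∘ ψ)(10) = 2.

2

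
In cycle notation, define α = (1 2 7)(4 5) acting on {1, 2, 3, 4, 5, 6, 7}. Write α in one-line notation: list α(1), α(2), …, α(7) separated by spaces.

Reading each image from the cycles: 1→2, 2→7, 3→3, 4→5, 5→4, 6→6, 7→1.
So the one-line form is 2 7 3 5 4 6 1.

2 7 3 5 4 6 1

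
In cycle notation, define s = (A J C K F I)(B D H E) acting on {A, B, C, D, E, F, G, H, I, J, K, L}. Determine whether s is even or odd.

The cycle lengths are 6, 4, 1, 1.
A cycle of length ℓ contributes ℓ−1 transpositions, so s is a product of 5 + 3 = 8 transpositions — even.

even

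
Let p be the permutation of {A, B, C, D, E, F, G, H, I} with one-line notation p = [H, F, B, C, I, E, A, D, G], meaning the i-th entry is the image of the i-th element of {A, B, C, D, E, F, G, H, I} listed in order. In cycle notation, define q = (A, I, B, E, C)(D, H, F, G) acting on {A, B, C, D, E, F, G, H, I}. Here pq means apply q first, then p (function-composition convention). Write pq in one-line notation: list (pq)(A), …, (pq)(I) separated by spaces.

G I H D B A C E F

For each element, apply q then p: A → I → G; B → E → I; C → A → H; D → H → D; E → C → B; F → G → A; G → D → C; H → F → E; I → B → F.
Collecting the images, pq = [G I H D B A C E F].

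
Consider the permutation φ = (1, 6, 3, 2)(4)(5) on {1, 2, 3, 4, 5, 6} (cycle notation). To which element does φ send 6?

In the cycle (1, 6, 3, 2), 6 is followed by 3, so φ(6) = 3.

3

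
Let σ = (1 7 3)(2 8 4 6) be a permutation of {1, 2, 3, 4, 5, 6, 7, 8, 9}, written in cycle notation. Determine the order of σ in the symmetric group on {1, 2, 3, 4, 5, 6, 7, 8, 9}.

12

The disjoint cycles have lengths 4, 3, 1, 1.
The order is lcm(4, 3) = 12.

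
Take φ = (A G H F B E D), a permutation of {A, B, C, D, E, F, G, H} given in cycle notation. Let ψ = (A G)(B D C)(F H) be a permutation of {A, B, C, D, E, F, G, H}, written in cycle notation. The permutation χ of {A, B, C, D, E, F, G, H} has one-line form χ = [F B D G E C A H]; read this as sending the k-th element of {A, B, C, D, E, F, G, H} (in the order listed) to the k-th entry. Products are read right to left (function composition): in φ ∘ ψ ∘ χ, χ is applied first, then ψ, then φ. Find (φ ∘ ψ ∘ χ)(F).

Chase F: χ(F) = C; ψ(C) = B; φ(B) = E. Hence (φ ∘ ψ ∘ χ)(F) = E.

E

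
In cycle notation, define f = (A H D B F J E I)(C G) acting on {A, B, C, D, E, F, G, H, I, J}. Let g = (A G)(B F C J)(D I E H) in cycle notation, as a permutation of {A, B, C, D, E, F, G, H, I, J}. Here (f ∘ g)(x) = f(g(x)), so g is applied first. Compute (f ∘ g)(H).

B

g(H) = D, then f(D) = B; composing gives (f ∘ g)(H) = B.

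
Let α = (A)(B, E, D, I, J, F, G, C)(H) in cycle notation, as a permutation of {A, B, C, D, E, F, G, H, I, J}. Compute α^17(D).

D lies in the 8-cycle (B, E, D, I, J, F, G, C).
Powers repeat with period 8 on this cycle, and 17 mod 8 = 1, so α^17(D) = α^1(D).
Advancing 1 step from D: D → I.

I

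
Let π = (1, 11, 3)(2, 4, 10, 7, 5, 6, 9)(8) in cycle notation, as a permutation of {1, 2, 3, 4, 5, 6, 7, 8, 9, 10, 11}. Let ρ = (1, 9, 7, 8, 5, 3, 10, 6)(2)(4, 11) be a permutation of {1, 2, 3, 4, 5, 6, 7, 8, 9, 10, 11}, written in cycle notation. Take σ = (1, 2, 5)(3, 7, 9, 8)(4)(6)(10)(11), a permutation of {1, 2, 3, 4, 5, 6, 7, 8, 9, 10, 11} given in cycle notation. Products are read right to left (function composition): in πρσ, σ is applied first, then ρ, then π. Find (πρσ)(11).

Apply the permutations in order: σ(11) = 11, then ρ(11) = 4, then π(4) = 10. So (πρσ)(11) = 10.

10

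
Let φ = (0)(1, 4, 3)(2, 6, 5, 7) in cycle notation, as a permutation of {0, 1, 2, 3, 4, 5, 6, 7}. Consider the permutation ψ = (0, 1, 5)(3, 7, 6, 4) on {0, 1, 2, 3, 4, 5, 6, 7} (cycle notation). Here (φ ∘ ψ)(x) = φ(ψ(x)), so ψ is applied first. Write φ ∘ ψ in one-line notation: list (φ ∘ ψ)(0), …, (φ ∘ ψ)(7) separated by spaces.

4 7 6 2 1 0 3 5

Chase each element through ψ then φ: 0 → 1 → 4; 1 → 5 → 7; 2 → 2 → 6; 3 → 7 → 2; 4 → 3 → 1; 5 → 0 → 0; 6 → 4 → 3; 7 → 6 → 5.
So φ ∘ ψ in one-line form is 4 7 6 2 1 0 3 5.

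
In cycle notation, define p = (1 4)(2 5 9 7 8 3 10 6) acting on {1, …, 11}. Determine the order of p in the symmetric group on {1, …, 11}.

8

The disjoint cycles have lengths 8, 2, 1.
Since disjoint cycles commute, ord(p) = lcm(8, 2) = 8.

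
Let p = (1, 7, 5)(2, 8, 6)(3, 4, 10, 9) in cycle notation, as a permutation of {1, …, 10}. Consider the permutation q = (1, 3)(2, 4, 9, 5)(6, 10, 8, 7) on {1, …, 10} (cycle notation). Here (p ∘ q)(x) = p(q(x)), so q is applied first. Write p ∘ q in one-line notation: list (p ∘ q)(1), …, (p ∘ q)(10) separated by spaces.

For each element, apply q then p: 1 → 3 → 4; 2 → 4 → 10; 3 → 1 → 7; 4 → 9 → 3; 5 → 2 → 8; 6 → 10 → 9; 7 → 6 → 2; 8 → 7 → 5; 9 → 5 → 1; 10 → 8 → 6.
So p ∘ q in one-line form is 4 10 7 3 8 9 2 5 1 6.

4 10 7 3 8 9 2 5 1 6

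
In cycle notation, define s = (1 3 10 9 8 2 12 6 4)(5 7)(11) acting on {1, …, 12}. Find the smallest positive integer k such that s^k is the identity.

The disjoint cycles have lengths 9, 2, 1.
Since disjoint cycles commute, ord(s) = lcm(9, 2) = 18.

18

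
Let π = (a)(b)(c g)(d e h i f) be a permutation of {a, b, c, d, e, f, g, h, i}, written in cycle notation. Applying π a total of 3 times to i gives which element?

e

i lies in the 5-cycle (d e h i f).
Advancing 3 steps from i: i → f → d → e.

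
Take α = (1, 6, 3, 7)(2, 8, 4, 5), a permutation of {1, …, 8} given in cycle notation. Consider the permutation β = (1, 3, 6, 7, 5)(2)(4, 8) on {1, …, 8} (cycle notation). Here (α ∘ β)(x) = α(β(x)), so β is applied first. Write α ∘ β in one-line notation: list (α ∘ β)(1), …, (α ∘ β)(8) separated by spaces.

7 8 3 4 6 1 2 5

(α ∘ β)(x) = α(β(x)). Computing each image: α(β(1)) = α(3) = 7, α(β(2)) = α(2) = 8, α(β(3)) = α(6) = 3, α(β(4)) = α(8) = 4, α(β(5)) = α(1) = 6, α(β(6)) = α(7) = 1, α(β(7)) = α(5) = 2, α(β(8)) = α(4) = 5.
Hence α ∘ β = [7 8 3 4 6 1 2 5].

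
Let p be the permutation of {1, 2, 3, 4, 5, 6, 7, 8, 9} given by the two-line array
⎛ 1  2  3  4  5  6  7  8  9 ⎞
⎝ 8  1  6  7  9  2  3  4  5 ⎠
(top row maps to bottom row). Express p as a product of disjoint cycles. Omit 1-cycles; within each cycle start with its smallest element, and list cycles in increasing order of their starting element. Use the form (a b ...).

From 1: 1 → 8 → 4 → 7 → 3 → 6 → 2 → 1, closing the cycle (1 8 4 7 3 6 2).
Continuing from each remaining unvisited element yields (1 8 4 7 3 6 2)(5 9).

(1 8 4 7 3 6 2)(5 9)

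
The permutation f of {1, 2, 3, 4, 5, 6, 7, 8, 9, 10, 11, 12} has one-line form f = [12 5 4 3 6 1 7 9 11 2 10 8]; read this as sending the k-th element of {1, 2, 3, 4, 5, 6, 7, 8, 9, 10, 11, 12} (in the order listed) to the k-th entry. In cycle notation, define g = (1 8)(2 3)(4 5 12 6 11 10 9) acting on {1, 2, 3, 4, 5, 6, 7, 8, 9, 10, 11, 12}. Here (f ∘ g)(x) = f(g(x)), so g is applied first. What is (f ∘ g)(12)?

1

First apply g: g(12) = 6, then f(6) = 1. Thus (f ∘ g)(12) = 1.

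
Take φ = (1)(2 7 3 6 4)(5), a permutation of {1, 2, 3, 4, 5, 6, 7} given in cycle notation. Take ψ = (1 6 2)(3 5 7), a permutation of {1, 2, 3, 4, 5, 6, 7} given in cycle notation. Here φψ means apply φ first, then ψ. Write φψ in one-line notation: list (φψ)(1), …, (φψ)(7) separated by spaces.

(φψ)(x) = ψ(φ(x)). Computing each image: ψ(φ(1)) = ψ(1) = 6, ψ(φ(2)) = ψ(7) = 3, ψ(φ(3)) = ψ(6) = 2, ψ(φ(4)) = ψ(2) = 1, ψ(φ(5)) = ψ(5) = 7, ψ(φ(6)) = ψ(4) = 4, ψ(φ(7)) = ψ(3) = 5.
Hence φψ = [6 3 2 1 7 4 5].

6 3 2 1 7 4 5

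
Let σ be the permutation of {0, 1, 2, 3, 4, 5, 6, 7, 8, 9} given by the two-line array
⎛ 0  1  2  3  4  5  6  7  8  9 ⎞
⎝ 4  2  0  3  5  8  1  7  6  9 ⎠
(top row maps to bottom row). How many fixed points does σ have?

The fixed points (elements with σ(x) = x) are {3, 7, 9}, so there are 3.

3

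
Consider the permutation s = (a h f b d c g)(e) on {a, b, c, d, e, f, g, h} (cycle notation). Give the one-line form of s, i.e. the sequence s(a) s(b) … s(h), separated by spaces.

h d g c e b a f

Reading each image from the cycles: a→h, b→d, c→g, d→c, e→e, f→b, g→a, h→f.
Listing these in domain order gives h d g c e b a f.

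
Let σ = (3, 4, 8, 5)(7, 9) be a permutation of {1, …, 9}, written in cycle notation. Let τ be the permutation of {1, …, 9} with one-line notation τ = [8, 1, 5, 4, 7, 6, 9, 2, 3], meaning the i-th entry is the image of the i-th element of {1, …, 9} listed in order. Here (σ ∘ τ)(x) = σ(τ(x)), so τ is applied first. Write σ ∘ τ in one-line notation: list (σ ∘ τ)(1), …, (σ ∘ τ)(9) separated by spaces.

(σ ∘ τ)(x) = σ(τ(x)). Computing each image: σ(τ(1)) = σ(8) = 5, σ(τ(2)) = σ(1) = 1, σ(τ(3)) = σ(5) = 3, σ(τ(4)) = σ(4) = 8, σ(τ(5)) = σ(7) = 9, σ(τ(6)) = σ(6) = 6, σ(τ(7)) = σ(9) = 7, σ(τ(8)) = σ(2) = 2, σ(τ(9)) = σ(3) = 4.
Hence σ ∘ τ = [5 1 3 8 9 6 7 2 4].

5 1 3 8 9 6 7 2 4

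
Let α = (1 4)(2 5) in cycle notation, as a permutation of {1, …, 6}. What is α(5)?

2

5 appears in (2 5); the next entry (wrapping around) is 2.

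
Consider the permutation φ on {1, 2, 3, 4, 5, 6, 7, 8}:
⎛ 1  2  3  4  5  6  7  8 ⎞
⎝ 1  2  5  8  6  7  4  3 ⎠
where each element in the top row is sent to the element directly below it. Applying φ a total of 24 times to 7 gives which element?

7

Tracing 7 → 4 → … returns to 7 after 6 steps, so 7 lies in a 6-cycle (3, 5, 6, 7, 4, 8).
On a 6-cycle, φ^6 is the identity, so φ^24 = φ^0 there (24 ≡ 0 mod 6).
So φ^24(7) = 7.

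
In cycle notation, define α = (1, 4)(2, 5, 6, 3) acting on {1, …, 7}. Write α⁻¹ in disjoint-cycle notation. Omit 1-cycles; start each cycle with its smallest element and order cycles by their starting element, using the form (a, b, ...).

(1, 4)(2, 3, 6, 5)

The inverse reverses each cycle.
Reversing each cycle of α and rotating so the smallest element leads gives (1, 4)(2, 3, 6, 5).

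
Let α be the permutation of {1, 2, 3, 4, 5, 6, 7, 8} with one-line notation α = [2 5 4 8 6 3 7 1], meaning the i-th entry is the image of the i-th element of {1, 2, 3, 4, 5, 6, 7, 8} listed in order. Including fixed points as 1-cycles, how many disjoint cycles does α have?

The cycle decomposition is (1 2 5 6 3 4 8)(7), which has 2 cycles (counting 1-cycles).

2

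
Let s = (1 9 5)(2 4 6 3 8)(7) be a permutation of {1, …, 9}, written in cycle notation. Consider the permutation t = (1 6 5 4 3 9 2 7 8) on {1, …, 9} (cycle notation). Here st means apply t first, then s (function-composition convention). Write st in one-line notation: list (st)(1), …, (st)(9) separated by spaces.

For each element, apply t then s: 1 → 6 → 3; 2 → 7 → 7; 3 → 9 → 5; 4 → 3 → 8; 5 → 4 → 6; 6 → 5 → 1; 7 → 8 → 2; 8 → 1 → 9; 9 → 2 → 4.
Collecting the images, st = [3 7 5 8 6 1 2 9 4].

3 7 5 8 6 1 2 9 4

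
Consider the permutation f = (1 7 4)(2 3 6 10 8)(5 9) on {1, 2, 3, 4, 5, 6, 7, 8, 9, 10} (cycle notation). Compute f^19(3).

2

3 lies in the 5-cycle (2 3 6 10 8).
Powers repeat with period 5 on this cycle, and 19 mod 5 = 4, so f^19(3) = f^4(3).
Advancing 4 steps from 3: 3 → 6 → 10 → 8 → 2.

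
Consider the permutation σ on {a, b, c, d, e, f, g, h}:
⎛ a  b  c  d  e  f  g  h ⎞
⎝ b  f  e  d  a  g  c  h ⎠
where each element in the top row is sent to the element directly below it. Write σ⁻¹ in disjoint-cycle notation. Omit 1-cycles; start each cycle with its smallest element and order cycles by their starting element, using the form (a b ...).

(a e c g f b)

The cycle decomposition of σ is (a b f g c e).
Reversing each cycle (and rotating so the smallest element leads) gives σ⁻¹ = (a e c g f b).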